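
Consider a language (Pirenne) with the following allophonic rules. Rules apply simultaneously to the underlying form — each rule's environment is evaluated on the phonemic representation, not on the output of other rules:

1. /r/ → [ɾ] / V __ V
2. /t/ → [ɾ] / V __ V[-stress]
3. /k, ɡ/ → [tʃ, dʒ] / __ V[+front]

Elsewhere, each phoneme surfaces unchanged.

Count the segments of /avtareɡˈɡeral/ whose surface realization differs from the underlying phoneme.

3

Segments that undergo a rule: /r/ → [ɾ] (rule 1); /ɡ/ → [dʒ] (rule 3); /r/ → [ɾ] (rule 1).
All other segments surface unchanged.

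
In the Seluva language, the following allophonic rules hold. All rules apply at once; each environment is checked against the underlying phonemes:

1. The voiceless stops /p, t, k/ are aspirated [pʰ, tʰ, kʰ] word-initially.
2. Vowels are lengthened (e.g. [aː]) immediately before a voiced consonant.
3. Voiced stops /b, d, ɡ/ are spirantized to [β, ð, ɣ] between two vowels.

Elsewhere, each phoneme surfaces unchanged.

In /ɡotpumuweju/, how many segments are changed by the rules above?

3

Segments that undergo a rule: /u/ → [uː] (rule 2); /u/ → [uː] (rule 2); /e/ → [eː] (rule 2).
All other segments surface unchanged.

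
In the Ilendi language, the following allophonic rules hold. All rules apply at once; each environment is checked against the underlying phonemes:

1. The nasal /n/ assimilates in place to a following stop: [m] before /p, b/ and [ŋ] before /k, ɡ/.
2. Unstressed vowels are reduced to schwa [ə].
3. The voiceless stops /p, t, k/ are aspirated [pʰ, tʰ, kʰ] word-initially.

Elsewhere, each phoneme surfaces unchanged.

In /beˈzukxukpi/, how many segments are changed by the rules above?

3

Segments that undergo a rule: /e/ → [ə] (rule 2); /u/ → [ə] (rule 2); /i/ → [ə] (rule 2).
All other segments surface unchanged.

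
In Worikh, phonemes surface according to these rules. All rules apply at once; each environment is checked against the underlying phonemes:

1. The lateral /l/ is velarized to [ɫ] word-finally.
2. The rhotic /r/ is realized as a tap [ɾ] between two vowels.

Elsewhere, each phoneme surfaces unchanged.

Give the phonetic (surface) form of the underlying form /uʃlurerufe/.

[uʃluɾeɾufe]

/u/ — not in any rule's target class → [u].
/ʃ/ — not in any rule's target class → [ʃ].
/l/ (between /ʃ/ and /u/) is in the target of rule 1 but the environment (word-finally) is not met → [l].
/u/ (between /l/ and /r/): no rule targets it → [u].
/r/ — between /u/ and /e/, between two vowels — surfaces as [ɾ] (rule 2).
/e/ (between /r/ and /r/): no rule targets it → [e].
/r/ (between /e/ and /u/): between two vowels, so rule 2 applies → [ɾ].
/u/ — not in any rule's target class → [u].
/f/ (between /u/ and /e/) is unaffected → [f].
/e/ — not in any rule's target class → [e].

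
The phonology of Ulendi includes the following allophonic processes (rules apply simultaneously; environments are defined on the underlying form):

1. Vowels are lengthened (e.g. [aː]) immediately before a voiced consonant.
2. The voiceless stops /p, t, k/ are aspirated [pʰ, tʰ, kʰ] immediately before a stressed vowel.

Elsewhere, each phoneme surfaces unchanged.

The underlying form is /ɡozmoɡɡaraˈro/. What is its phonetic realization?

Rule 1 applies to /o/ (between /ɡ/ and /z/: before a voiced consonant) → [oː].
/o/ — between /m/ and /ɡ/, before a voiced consonant — surfaces as [oː] (rule 1).
/a/ — between /ɡ/ and /r/, before a voiced consonant — surfaces as [aː] (rule 1).
/a/ (between /r/ and /r/) occurs before a voiced consonant → [aː] by rule 1.
/o/ (word-final) is in the target of rule 1 but the environment (before a voiced consonant) is not met → [o].

[ɡoːzmoːɡɡaːraːˈro]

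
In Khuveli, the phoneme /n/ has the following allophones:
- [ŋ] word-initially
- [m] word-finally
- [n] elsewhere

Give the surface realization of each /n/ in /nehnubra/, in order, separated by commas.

Occurrence 1 (position 1): word-initially → [ŋ].
Occurrence 2 (position 4): no conditioning environment matches → elsewhere allophone [n].

[ŋ], [n]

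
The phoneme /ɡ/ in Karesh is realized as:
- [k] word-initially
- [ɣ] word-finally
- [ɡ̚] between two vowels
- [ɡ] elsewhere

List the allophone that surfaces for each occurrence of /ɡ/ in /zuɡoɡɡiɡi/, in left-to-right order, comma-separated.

[ɡ̚], [ɡ], [ɡ], [ɡ̚]

Occurrence 1 (position 3): between two vowels → [ɡ̚].
Occurrence 2 (position 5): no conditioning environment matches → elsewhere allophone [ɡ].
Occurrence 3 (position 6): no conditioning environment matches → elsewhere allophone [ɡ].
Occurrence 4 (position 8): between two vowels → [ɡ̚].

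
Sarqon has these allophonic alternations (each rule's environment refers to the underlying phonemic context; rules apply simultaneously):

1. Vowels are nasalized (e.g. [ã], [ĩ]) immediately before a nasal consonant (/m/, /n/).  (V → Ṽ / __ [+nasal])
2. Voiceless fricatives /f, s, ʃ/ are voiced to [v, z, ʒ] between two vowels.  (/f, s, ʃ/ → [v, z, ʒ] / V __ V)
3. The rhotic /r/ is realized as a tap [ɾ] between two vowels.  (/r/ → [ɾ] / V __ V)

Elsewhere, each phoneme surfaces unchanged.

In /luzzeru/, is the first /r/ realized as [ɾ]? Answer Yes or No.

/r/ (between /e/ and /u/) occurs between two vowels → [ɾ] by rule 3.
The actual realization is [ɾ], which matches [ɾ].

Yes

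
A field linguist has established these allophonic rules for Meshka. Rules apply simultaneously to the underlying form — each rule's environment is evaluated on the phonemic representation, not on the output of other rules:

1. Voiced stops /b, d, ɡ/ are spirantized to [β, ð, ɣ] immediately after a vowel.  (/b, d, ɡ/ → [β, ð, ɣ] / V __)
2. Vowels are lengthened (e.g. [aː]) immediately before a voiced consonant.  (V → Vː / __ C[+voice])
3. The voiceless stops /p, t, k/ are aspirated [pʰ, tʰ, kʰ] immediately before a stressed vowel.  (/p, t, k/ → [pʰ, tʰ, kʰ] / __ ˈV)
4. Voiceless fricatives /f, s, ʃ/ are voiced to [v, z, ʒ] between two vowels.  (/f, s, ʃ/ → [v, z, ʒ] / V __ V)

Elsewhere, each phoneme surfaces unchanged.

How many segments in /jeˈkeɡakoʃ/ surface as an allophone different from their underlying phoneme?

3

Segments that undergo a rule: /k/ → [kʰ] (rule 3); /e/ → [eː] (rule 2); /ɡ/ → [ɣ] (rule 1).
All other segments surface unchanged.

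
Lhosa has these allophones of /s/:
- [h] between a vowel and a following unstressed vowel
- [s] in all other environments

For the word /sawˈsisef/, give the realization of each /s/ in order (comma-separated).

Occurrence 1 (position 1): no conditioning environment matches → elsewhere allophone [s].
Occurrence 2 (position 4): no conditioning environment matches → elsewhere allophone [s].
Occurrence 3 (position 6): between a vowel and a following unstressed vowel → [h].

[s], [s], [h]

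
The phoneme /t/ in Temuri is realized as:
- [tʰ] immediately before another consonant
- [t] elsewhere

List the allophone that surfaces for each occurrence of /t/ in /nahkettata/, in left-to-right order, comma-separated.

Occurrence 1 (position 6): immediately before another consonant → [tʰ].
Occurrence 2 (position 7): no conditioning environment matches → elsewhere allophone [t].
Occurrence 3 (position 9): no conditioning environment matches → elsewhere allophone [t].

[tʰ], [t], [t]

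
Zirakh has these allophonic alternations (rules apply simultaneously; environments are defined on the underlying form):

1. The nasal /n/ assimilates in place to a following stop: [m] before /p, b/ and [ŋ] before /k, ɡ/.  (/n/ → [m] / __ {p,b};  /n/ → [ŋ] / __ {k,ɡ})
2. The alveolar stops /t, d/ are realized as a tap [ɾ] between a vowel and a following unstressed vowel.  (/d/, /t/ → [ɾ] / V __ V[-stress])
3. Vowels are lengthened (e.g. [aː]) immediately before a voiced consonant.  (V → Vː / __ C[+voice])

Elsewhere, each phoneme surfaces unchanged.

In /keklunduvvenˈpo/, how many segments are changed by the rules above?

Segments that undergo a rule: /u/ → [uː] (rule 3); /u/ → [uː] (rule 3); /e/ → [eː] (rule 3); /n/ → [m] (rule 1).
All other segments surface unchanged.

4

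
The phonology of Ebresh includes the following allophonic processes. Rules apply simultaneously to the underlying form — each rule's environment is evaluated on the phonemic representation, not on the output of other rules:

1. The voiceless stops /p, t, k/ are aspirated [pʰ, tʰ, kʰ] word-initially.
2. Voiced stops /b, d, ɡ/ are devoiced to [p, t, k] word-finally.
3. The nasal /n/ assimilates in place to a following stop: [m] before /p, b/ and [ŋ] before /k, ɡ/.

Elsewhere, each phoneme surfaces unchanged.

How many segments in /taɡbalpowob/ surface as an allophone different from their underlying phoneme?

Segments that undergo a rule: /t/ → [tʰ] (rule 1); /b/ → [p] (rule 2).
All other segments surface unchanged.

2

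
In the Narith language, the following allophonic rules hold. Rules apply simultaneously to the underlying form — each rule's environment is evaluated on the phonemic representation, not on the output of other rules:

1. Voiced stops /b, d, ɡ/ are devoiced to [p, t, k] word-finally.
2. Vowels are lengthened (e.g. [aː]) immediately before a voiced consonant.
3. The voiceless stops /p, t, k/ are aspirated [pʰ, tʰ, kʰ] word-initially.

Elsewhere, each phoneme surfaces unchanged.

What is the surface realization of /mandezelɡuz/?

[maːndeːzeːlɡuːz]

/m/ — not in any rule's target class → [m].
Rule 2 applies to /a/ (between /m/ and /n/: before a voiced consonant) → [aː].
/n/ — not in any rule's target class → [n].
/d/ (between /n/ and /e/) fails the environment for rule 1, so it stays [d].
Rule 2 applies to /e/ (between /d/ and /z/: before a voiced consonant) → [eː].
/z/ — not in any rule's target class → [z].
/e/ meets the environment for rule 2 (before a voiced consonant) → [eː].
/l/ — not in any rule's target class → [l].
/ɡ/ (between /l/ and /u/) fails the environment for rule 1, so it stays [ɡ].
Rule 2 applies to /u/ (between /ɡ/ and /z/: before a voiced consonant) → [uː].
/z/ (word-final): no rule targets it → [z].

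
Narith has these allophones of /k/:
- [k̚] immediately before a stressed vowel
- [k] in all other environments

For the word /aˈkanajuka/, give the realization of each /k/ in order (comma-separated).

Occurrence 1 (position 2): immediately before a stressed vowel → [k̚].
Occurrence 2 (position 8): no conditioning environment matches → elsewhere allophone [k].

[k̚], [k]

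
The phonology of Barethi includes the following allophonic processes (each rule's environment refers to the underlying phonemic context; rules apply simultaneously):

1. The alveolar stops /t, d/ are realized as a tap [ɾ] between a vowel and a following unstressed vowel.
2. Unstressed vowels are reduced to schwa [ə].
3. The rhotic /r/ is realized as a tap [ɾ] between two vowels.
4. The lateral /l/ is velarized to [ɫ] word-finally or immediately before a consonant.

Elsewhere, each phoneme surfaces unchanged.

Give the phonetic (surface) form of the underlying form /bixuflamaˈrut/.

[bəxəfləməˈɾut]

/b/ stays [b].
/i/ (between /b/ and /x/) occurs in an unstressed syllable → [ə] by rule 2.
/x/ (between /i/ and /u/): no rule targets it → [x].
/u/ meets the environment for rule 2 (in an unstressed syllable) → [ə].
/f/ (between /u/ and /l/): no rule targets it → [f].
/l/ (between /f/ and /a/) is in the target of rule 4 but the environment (word-finally or immediately before a consonant) is not met → [l].
/a/ — between /l/ and /m/, in an unstressed syllable — surfaces as [ə] (rule 2).
/m/ — not in any rule's target class → [m].
Rule 2 applies to /a/ (between /m/ and /r/: in an unstressed syllable) → [ə].
/r/ (between /a/ and /u/) occurs between two vowels → [ɾ] by rule 3.
/u/ (between /r/ and /t/): rule 2 targets it, but not in an unstressed syllable → unchanged [u].
/t/ (word-final): rule 1 targets it, but not between a vowel and a following unstressed vowel → unchanged [t].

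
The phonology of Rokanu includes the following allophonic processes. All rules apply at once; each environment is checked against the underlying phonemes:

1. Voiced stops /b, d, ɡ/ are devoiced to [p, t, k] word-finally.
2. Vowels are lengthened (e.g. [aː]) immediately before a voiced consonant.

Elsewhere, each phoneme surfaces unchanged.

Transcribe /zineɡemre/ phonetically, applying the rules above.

/i/ — between /z/ and /n/, before a voiced consonant — surfaces as [iː] (rule 2).
Rule 2 applies to /e/ (between /n/ and /ɡ/: before a voiced consonant) → [eː].
/ɡ/ — between /e/ and /e/; rule 1 does not apply here → [ɡ].
/e/ (between /ɡ/ and /m/) occurs before a voiced consonant → [eː] by rule 2.
/e/ (word-final) fails the environment for rule 2, so it stays [e].

[ziːneːɡeːmre]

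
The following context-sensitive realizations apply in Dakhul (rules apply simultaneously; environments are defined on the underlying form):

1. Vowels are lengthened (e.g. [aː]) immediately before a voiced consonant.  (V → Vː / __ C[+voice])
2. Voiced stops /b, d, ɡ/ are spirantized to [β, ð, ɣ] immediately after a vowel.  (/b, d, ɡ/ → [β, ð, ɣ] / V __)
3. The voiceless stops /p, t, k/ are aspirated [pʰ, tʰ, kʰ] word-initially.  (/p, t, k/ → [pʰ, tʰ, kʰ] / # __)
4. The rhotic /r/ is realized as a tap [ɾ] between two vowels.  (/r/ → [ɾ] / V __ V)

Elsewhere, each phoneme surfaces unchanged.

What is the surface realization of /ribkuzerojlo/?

[riːβkuːzeːɾoːjlo]

/r/ (word-initial) is in the target of rule 4 but the environment (between two vowels) is not met → [r].
/i/ (between /r/ and /b/) occurs before a voiced consonant → [iː] by rule 1.
/b/ (between /i/ and /k/): immediately after a vowel, so rule 2 applies → [β].
/k/ (between /b/ and /u/) is in the target of rule 3 but the environment (word-initially) is not met → [k].
Rule 1 applies to /u/ (between /k/ and /z/: before a voiced consonant) → [uː].
/z/ (between /u/ and /e/) is unaffected → [z].
/e/ meets the environment for rule 1 (before a voiced consonant) → [eː].
/r/ (between /e/ and /o/): between two vowels, so rule 4 applies → [ɾ].
Rule 1 applies to /o/ (between /r/ and /j/: before a voiced consonant) → [oː].
/j/ — not in any rule's target class → [j].
/l/ stays [l].
/o/ (word-final): rule 1 targets it, but not before a voiced consonant → unchanged [o].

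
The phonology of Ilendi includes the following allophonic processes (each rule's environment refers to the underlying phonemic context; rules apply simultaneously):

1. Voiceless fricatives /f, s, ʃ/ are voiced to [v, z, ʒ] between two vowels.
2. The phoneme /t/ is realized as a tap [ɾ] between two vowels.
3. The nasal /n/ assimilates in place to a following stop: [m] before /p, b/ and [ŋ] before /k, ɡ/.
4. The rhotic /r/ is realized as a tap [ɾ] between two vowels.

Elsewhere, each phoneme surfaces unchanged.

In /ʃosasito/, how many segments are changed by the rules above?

Segments that undergo a rule: /s/ → [z] (rule 1); /s/ → [z] (rule 1); /t/ → [ɾ] (rule 2).
All other segments surface unchanged.

3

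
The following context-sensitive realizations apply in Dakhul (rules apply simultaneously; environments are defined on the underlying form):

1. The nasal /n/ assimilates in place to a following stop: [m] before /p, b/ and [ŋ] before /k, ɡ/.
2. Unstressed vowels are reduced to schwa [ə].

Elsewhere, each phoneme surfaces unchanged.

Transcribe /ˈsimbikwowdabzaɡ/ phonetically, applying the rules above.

[ˈsimbəkwəwdəbzəɡ]

/s/ stays [s].
/i/ (between /s/ and /m/) fails the environment for rule 2, so it stays [i].
/m/ — not in any rule's target class → [m].
/b/ (between /m/ and /i/) is unaffected → [b].
/i/ — between /b/ and /k/, in an unstressed syllable — surfaces as [ə] (rule 2).
/k/ stays [k].
/w/ (between /k/ and /o/) is unaffected → [w].
/o/ (between /w/ and /w/) occurs in an unstressed syllable → [ə] by rule 2.
/w/ (between /o/ and /d/): no rule targets it → [w].
/d/ — not in any rule's target class → [d].
Rule 2 applies to /a/ (between /d/ and /b/: in an unstressed syllable) → [ə].
/b/ (between /a/ and /z/): no rule targets it → [b].
/z/ stays [z].
/a/ meets the environment for rule 2 (in an unstressed syllable) → [ə].
/ɡ/ — not in any rule's target class → [ɡ].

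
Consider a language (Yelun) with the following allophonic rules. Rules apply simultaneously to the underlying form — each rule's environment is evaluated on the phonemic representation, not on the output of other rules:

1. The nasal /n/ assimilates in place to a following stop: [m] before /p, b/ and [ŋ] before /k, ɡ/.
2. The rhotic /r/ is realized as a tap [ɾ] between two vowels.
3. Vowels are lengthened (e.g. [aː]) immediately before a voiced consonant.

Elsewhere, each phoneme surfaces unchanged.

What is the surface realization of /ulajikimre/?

/u/ (word-initial) occurs before a voiced consonant → [uː] by rule 3.
/l/ — not in any rule's target class → [l].
/a/ (between /l/ and /j/): before a voiced consonant, so rule 3 applies → [aː].
/j/ (between /a/ and /i/) is unaffected → [j].
/i/ (between /j/ and /k/) fails the environment for rule 3, so it stays [i].
/k/ (between /i/ and /i/): no rule targets it → [k].
/i/ (between /k/ and /m/) occurs before a voiced consonant → [iː] by rule 3.
/m/ — not in any rule's target class → [m].
/r/ (between /m/ and /e/) fails the environment for rule 2, so it stays [r].
/e/ — word-final; rule 3 does not apply here → [e].

[uːlaːjikiːmre]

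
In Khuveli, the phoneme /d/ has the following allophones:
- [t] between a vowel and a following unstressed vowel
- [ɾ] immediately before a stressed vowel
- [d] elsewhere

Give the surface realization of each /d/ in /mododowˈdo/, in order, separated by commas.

Occurrence 1 (position 3): between a vowel and a following unstressed vowel → [t].
Occurrence 2 (position 5): between a vowel and a following unstressed vowel → [t].
Occurrence 3 (position 8): immediately before a stressed vowel → [ɾ].

[t], [t], [ɾ]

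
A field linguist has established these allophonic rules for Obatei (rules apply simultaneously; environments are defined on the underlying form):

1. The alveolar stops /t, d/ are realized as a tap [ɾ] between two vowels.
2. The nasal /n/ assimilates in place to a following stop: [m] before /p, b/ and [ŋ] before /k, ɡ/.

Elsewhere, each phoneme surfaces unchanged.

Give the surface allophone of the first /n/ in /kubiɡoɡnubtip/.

/n/ (between /ɡ/ and /u/) is in the target of rule 2 but the environment (before a labial or velar stop) is not met → [n].

[n]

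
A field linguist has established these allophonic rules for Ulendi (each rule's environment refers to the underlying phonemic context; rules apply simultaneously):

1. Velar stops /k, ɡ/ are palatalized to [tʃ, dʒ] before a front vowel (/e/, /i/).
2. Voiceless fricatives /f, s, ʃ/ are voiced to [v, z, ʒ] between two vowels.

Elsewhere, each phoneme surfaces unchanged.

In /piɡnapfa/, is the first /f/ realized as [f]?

Yes

/f/ (between /p/ and /a/) fails the environment for rule 2, so it stays [f].
The actual realization is [f], which matches [f].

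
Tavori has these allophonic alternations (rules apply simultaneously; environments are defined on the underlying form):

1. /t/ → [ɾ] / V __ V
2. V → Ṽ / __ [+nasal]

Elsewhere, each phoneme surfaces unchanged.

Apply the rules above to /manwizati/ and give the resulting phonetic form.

/m/ — not in any rule's target class → [m].
/a/ — between /m/ and /n/, before a nasal consonant — surfaces as [ã] (rule 2).
/n/ stays [n].
/w/ (between /n/ and /i/) is unaffected → [w].
/i/ (between /w/ and /z/) fails the environment for rule 2, so it stays [i].
/z/ (between /i/ and /a/) is unaffected → [z].
/a/ (between /z/ and /t/) is in the target of rule 2 but the environment (before a nasal consonant) is not met → [a].
/t/ (between /a/ and /i/) occurs between two vowels → [ɾ] by rule 1.
/i/ (word-final) fails the environment for rule 2, so it stays [i].

[mãnwizaɾi]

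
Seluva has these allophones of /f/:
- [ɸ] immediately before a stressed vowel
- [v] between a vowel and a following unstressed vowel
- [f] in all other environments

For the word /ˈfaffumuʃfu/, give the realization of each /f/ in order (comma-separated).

[ɸ], [f], [f], [f]

Occurrence 1 (position 1): immediately before a stressed vowel → [ɸ].
Occurrence 2 (position 3): no conditioning environment matches → elsewhere allophone [f].
Occurrence 3 (position 4): no conditioning environment matches → elsewhere allophone [f].
Occurrence 4 (position 9): no conditioning environment matches → elsewhere allophone [f].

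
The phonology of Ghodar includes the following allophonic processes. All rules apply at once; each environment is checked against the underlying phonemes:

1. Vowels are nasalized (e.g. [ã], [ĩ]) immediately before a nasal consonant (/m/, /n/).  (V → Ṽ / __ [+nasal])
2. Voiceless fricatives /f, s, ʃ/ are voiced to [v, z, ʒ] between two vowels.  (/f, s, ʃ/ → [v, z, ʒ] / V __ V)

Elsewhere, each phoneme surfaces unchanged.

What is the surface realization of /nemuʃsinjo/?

[nẽmuʃsĩnjo]

/n/ (word-initial) is unaffected → [n].
/e/ — between /n/ and /m/, before a nasal consonant — surfaces as [ẽ] (rule 1).
/m/ stays [m].
/u/ — between /m/ and /ʃ/; rule 1 does not apply here → [u].
/ʃ/ (between /u/ and /s/) is in the target of rule 2 but the environment (between two vowels) is not met → [ʃ].
/s/ (between /ʃ/ and /i/): rule 2 targets it, but not between two vowels → unchanged [s].
/i/ (between /s/ and /n/): before a nasal consonant, so rule 1 applies → [ĩ].
/n/ (between /i/ and /j/): no rule targets it → [n].
/j/ (between /n/ and /o/): no rule targets it → [j].
/o/ (word-final) is in the target of rule 1 but the environment (before a nasal consonant) is not met → [o].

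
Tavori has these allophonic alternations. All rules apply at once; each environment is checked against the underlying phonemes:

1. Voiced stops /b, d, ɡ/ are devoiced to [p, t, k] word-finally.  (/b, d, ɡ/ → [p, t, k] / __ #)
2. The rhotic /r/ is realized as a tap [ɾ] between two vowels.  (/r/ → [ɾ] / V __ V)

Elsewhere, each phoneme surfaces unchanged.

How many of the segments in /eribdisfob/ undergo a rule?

Segments that undergo a rule: /r/ → [ɾ] (rule 2); /b/ → [p] (rule 1).
All other segments surface unchanged.

2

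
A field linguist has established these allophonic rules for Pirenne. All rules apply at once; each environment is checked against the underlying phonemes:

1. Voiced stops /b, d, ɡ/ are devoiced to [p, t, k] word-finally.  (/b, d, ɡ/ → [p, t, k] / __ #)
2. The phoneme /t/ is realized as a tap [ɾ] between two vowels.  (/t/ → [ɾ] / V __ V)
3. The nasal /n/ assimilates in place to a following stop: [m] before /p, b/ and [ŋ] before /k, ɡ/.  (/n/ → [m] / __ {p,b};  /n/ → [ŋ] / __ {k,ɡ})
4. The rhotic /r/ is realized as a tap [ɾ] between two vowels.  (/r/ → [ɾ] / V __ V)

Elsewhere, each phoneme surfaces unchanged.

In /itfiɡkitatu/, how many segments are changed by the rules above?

2

Segments that undergo a rule: /t/ → [ɾ] (rule 2); /t/ → [ɾ] (rule 2).
All other segments surface unchanged.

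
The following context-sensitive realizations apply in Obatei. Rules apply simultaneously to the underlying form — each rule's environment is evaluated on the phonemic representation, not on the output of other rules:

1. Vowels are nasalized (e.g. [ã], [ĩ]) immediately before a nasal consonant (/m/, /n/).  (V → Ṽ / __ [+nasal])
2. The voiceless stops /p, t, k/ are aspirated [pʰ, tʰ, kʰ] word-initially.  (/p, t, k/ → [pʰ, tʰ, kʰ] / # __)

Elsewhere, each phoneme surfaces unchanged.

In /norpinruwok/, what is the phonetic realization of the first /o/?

/o/ (between /n/ and /r/) fails the environment for rule 1, so it stays [o].

[o]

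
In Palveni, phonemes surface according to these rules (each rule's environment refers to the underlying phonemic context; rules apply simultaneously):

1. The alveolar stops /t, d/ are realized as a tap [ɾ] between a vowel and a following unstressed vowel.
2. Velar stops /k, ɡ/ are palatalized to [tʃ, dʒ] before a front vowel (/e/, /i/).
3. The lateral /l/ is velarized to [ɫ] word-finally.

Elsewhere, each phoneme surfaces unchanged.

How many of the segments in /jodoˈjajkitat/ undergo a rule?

3

Segments that undergo a rule: /d/ → [ɾ] (rule 1); /k/ → [tʃ] (rule 2); /t/ → [ɾ] (rule 1).
All other segments surface unchanged.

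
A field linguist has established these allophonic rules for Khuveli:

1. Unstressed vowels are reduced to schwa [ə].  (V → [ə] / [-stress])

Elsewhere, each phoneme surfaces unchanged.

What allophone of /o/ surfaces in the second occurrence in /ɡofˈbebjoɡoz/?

[ə]

/o/ — between /j/ and /ɡ/, in an unstressed syllable — surfaces as [ə] (rule 1).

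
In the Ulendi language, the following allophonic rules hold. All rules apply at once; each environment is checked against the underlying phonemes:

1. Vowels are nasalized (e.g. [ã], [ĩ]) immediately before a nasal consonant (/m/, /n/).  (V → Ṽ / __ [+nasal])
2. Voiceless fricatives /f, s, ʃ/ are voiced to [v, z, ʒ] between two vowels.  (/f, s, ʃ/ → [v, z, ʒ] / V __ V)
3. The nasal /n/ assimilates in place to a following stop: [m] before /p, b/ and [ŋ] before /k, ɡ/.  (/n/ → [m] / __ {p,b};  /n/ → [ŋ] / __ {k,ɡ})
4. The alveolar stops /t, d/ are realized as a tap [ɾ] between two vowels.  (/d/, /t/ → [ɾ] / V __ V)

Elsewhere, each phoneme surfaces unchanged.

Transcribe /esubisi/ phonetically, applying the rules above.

/e/ (word-initial): rule 1 targets it, but not before a nasal consonant → unchanged [e].
/s/ (between /e/ and /u/) occurs between two vowels → [z] by rule 2.
/u/ (between /s/ and /b/) is in the target of rule 1 but the environment (before a nasal consonant) is not met → [u].
/b/ stays [b].
/i/ — between /b/ and /s/; rule 1 does not apply here → [i].
/s/ (between /i/ and /i/) occurs between two vowels → [z] by rule 2.
/i/ — word-final; rule 1 does not apply here → [i].

[ezubizi]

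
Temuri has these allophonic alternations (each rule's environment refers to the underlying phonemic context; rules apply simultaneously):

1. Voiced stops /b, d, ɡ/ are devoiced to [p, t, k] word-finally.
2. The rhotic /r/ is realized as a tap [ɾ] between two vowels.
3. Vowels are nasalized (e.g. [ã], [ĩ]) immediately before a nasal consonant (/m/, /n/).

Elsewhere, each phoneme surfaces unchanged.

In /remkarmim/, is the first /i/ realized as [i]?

No

Rule 3 applies to /i/ (between /m/ and /m/: before a nasal consonant) → [ĩ].
The actual realization is [ĩ], not [i].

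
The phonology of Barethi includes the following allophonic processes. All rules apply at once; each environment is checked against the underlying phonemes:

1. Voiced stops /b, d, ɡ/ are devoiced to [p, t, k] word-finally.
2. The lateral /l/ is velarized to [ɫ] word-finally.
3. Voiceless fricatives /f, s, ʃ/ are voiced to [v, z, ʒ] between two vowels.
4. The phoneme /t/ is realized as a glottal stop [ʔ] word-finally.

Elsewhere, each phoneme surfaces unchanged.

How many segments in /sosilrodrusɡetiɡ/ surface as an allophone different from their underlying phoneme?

Segments that undergo a rule: /s/ → [z] (rule 3); /ɡ/ → [k] (rule 1).
All other segments surface unchanged.

2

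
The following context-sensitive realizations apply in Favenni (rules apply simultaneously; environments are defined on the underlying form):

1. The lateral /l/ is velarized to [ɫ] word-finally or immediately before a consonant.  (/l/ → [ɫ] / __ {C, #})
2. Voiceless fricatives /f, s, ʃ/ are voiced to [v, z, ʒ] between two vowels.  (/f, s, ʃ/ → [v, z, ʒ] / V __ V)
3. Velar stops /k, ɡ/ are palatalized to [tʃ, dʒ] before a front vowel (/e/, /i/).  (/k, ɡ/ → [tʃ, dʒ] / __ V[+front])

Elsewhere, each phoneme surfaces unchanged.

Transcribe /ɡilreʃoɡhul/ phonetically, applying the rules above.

/ɡ/ (word-initial) occurs before a front vowel → [dʒ] by rule 3.
/l/ — between /i/ and /r/, word-finally or immediately before a consonant — surfaces as [ɫ] (rule 1).
/ʃ/ — between /e/ and /o/, between two vowels — surfaces as [ʒ] (rule 2).
/ɡ/ — between /o/ and /h/; rule 3 does not apply here → [ɡ].
/l/ meets the environment for rule 1 (word-finally or immediately before a consonant) → [ɫ].

[dʒiɫreʒoɡhuɫ]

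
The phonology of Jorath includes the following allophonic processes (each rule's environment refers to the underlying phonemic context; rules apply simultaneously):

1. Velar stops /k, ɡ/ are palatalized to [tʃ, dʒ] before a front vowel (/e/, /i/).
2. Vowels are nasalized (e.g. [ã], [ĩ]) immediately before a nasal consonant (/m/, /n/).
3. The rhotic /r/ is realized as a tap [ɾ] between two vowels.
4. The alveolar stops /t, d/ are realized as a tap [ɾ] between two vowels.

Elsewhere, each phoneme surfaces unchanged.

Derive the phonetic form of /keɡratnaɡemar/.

[tʃeɡratnadʒẽmar]

/k/ (word-initial) occurs before a front vowel → [tʃ] by rule 1.
/e/ — between /k/ and /ɡ/; rule 2 does not apply here → [e].
/ɡ/ — between /e/ and /r/; rule 1 does not apply here → [ɡ].
/r/ (between /ɡ/ and /a/): rule 3 targets it, but not between two vowels → unchanged [r].
/a/ (between /r/ and /t/) is in the target of rule 2 but the environment (before a nasal consonant) is not met → [a].
/t/ (between /a/ and /n/): rule 4 targets it, but not between two vowels → unchanged [t].
/n/ — not in any rule's target class → [n].
/a/ — between /n/ and /ɡ/; rule 2 does not apply here → [a].
/ɡ/ (between /a/ and /e/): before a front vowel, so rule 1 applies → [dʒ].
/e/ meets the environment for rule 2 (before a nasal consonant) → [ẽ].
/m/ — not in any rule's target class → [m].
/a/ (between /m/ and /r/) is in the target of rule 2 but the environment (before a nasal consonant) is not met → [a].
/r/ (word-final): rule 3 targets it, but not between two vowels → unchanged [r].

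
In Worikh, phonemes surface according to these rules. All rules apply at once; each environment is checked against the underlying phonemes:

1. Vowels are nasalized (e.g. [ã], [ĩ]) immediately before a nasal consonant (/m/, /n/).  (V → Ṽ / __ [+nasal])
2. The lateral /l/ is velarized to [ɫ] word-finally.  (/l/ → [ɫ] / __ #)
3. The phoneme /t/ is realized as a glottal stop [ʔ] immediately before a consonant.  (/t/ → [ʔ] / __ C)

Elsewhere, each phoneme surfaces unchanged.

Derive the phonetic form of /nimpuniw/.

[nĩmpũniw]

/n/ stays [n].
/i/ (between /n/ and /m/): before a nasal consonant, so rule 1 applies → [ĩ].
/m/ (between /i/ and /p/) is unaffected → [m].
/p/ stays [p].
Rule 1 applies to /u/ (between /p/ and /n/: before a nasal consonant) → [ũ].
/n/ — not in any rule's target class → [n].
/i/ (between /n/ and /w/) is in the target of rule 1 but the environment (before a nasal consonant) is not met → [i].
/w/ stays [w].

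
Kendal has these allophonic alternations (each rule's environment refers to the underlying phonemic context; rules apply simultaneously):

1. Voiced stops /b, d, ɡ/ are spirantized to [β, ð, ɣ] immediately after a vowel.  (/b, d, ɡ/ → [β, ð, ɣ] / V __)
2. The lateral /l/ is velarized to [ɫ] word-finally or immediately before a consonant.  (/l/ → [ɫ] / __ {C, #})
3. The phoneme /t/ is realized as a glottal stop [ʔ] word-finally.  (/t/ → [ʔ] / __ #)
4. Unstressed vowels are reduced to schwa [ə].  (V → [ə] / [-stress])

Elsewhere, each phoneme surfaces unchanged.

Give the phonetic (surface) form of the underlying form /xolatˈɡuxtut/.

[xələtˈɡuxtəʔ]

/x/ (word-initial): no rule targets it → [x].
/o/ (between /x/ and /l/): in an unstressed syllable, so rule 4 applies → [ə].
/l/ (between /o/ and /a/) is in the target of rule 2 but the environment (word-finally or immediately before a consonant) is not met → [l].
/a/ (between /l/ and /t/): in an unstressed syllable, so rule 4 applies → [ə].
/t/ (between /a/ and /ɡ/) fails the environment for rule 3, so it stays [t].
/ɡ/ (between /t/ and /u/) fails the environment for rule 1, so it stays [ɡ].
/u/ (between /ɡ/ and /x/) is in the target of rule 4 but the environment (in an unstressed syllable) is not met → [u].
/x/ (between /u/ and /t/) is unaffected → [x].
/t/ (between /x/ and /u/) is in the target of rule 3 but the environment (word-finally) is not met → [t].
/u/ (between /t/ and /t/) occurs in an unstressed syllable → [ə] by rule 4.
/t/ (word-final) occurs word-finally → [ʔ] by rule 3.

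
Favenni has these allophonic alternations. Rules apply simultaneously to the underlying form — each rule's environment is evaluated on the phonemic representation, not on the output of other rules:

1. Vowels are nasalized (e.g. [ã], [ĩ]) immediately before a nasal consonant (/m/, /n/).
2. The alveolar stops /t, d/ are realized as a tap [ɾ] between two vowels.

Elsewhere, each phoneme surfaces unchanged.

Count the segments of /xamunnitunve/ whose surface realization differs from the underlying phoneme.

4

Segments that undergo a rule: /a/ → [ã] (rule 1); /u/ → [ũ] (rule 1); /t/ → [ɾ] (rule 2); /u/ → [ũ] (rule 1).
All other segments surface unchanged.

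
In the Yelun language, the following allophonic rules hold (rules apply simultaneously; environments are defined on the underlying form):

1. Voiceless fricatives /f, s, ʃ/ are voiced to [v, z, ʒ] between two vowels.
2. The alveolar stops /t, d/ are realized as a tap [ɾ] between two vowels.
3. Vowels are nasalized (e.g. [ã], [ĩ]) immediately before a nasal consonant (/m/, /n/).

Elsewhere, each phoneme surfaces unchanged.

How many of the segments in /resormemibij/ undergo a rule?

2

Segments that undergo a rule: /s/ → [z] (rule 1); /e/ → [ẽ] (rule 3).
All other segments surface unchanged.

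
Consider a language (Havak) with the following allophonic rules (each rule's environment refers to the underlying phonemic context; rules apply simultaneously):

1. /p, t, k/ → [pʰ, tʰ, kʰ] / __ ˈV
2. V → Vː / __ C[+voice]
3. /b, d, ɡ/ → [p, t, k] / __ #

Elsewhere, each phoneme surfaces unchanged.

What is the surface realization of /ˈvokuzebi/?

[ˈvokuːzeːbi]

/v/ (word-initial): no rule targets it → [v].
/o/ (between /v/ and /k/) fails the environment for rule 2, so it stays [o].
/k/ (between /o/ and /u/) fails the environment for rule 1, so it stays [k].
Rule 2 applies to /u/ (between /k/ and /z/: before a voiced consonant) → [uː].
/z/ stays [z].
Rule 2 applies to /e/ (between /z/ and /b/: before a voiced consonant) → [eː].
/b/ — between /e/ and /i/; rule 3 does not apply here → [b].
/i/ (word-final) fails the environment for rule 2, so it stays [i].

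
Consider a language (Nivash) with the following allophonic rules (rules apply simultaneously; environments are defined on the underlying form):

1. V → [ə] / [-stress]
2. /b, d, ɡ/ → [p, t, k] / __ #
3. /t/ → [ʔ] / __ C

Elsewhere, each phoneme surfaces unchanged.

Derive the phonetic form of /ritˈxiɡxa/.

/r/ (word-initial) is unaffected → [r].
/i/ (between /r/ and /t/) occurs in an unstressed syllable → [ə] by rule 1.
/t/ — between /i/ and /x/, immediately before a consonant — surfaces as [ʔ] (rule 3).
/x/ — not in any rule's target class → [x].
/i/ (between /x/ and /ɡ/) fails the environment for rule 1, so it stays [i].
/ɡ/ (between /i/ and /x/) fails the environment for rule 2, so it stays [ɡ].
/x/ (between /ɡ/ and /a/): no rule targets it → [x].
/a/ — word-final, in an unstressed syllable — surfaces as [ə] (rule 1).

[rəʔˈxiɡxə]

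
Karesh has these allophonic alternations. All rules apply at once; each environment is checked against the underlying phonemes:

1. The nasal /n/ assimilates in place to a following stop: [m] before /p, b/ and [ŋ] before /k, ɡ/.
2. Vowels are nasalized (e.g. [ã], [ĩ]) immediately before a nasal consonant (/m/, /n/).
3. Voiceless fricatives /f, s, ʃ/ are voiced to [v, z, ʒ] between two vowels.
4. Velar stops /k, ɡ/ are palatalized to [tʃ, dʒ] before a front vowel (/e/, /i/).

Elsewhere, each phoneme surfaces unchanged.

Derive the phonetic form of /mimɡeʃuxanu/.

Rule 2 applies to /i/ (between /m/ and /m/: before a nasal consonant) → [ĩ].
/ɡ/ (between /m/ and /e/) occurs before a front vowel → [dʒ] by rule 4.
/e/ (between /ɡ/ and /ʃ/) fails the environment for rule 2, so it stays [e].
/ʃ/ (between /e/ and /u/) occurs between two vowels → [ʒ] by rule 3.
/u/ (between /ʃ/ and /x/) is in the target of rule 2 but the environment (before a nasal consonant) is not met → [u].
/a/ (between /x/ and /n/): before a nasal consonant, so rule 2 applies → [ã].
/n/ (between /a/ and /u/) is in the target of rule 1 but the environment (before a labial or velar stop) is not met → [n].
/u/ (word-final) is in the target of rule 2 but the environment (before a nasal consonant) is not met → [u].

[mĩmdʒeʒuxãnu]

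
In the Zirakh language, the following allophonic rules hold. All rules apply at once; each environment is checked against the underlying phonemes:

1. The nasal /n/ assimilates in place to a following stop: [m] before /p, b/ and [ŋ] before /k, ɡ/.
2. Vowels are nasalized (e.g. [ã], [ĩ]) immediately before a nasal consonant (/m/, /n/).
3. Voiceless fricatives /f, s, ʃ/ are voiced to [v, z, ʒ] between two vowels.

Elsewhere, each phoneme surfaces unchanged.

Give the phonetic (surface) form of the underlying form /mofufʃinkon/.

[movufʃĩŋkõn]

/m/ (word-initial): no rule targets it → [m].
/o/ — between /m/ and /f/; rule 2 does not apply here → [o].
/f/ (between /o/ and /u/) occurs between two vowels → [v] by rule 3.
/u/ (between /f/ and /f/): rule 2 targets it, but not before a nasal consonant → unchanged [u].
/f/ (between /u/ and /ʃ/): rule 3 targets it, but not between two vowels → unchanged [f].
/ʃ/ (between /f/ and /i/) is in the target of rule 3 but the environment (between two vowels) is not met → [ʃ].
/i/ — between /ʃ/ and /n/, before a nasal consonant — surfaces as [ĩ] (rule 2).
/n/ — between /i/ and /k/, before a labial or velar stop — surfaces as [ŋ] (rule 1).
/k/ — not in any rule's target class → [k].
/o/ (between /k/ and /n/) occurs before a nasal consonant → [õ] by rule 2.
/n/ — word-final; rule 1 does not apply here → [n].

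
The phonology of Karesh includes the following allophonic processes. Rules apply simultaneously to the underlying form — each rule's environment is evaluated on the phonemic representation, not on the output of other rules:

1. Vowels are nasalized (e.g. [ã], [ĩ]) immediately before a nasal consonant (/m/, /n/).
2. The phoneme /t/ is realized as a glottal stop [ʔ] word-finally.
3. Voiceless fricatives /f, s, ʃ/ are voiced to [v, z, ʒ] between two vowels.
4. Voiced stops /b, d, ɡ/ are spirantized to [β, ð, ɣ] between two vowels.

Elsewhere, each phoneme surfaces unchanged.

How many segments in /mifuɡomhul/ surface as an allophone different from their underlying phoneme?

Segments that undergo a rule: /f/ → [v] (rule 3); /ɡ/ → [ɣ] (rule 4); /o/ → [õ] (rule 1).
All other segments surface unchanged.

3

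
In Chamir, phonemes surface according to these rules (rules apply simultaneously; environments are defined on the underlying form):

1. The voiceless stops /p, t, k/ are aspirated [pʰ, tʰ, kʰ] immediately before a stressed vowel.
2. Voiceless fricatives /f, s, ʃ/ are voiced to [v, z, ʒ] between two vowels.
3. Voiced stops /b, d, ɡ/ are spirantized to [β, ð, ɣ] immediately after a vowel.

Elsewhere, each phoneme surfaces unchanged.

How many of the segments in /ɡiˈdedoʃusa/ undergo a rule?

Segments that undergo a rule: /d/ → [ð] (rule 3); /d/ → [ð] (rule 3); /ʃ/ → [ʒ] (rule 2); /s/ → [z] (rule 2).
All other segments surface unchanged.

4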